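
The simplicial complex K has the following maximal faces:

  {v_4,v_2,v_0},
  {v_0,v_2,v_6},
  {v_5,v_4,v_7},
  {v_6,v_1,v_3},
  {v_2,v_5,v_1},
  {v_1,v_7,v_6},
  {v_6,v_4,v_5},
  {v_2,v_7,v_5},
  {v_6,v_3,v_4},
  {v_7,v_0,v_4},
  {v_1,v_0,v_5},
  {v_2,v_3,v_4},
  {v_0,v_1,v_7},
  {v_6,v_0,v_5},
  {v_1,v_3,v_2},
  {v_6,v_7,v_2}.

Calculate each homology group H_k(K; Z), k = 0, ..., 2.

Take the total order v_0 < v_1 < v_2 < v_3 < v_4 < v_5 < v_6 < v_7 on the vertex set. Then K (dimension 2) consists of the simplices:

  0-simplices (8): [v_0], [v_1], [v_2], [v_3], [v_4], [v_5], [v_6], [v_7]
  1-simplices (24): (24 of them)
  2-simplices (16): (16 of them)

giving chain groups C_0 ≅ Z^8, C_1 ≅ Z^24, C_2 ≅ Z^16.

The boundary map ∂_1: C_1 → C_0 maps an edge to its endpoints' difference, ∂[p,q] = q − p.
This gives a 8×24 integer matrix of rank 7; reducing to Smith normal form yields diagonal entries (1,1,1,1,1,1,1).

Boundary ∂_2: C_2 → C_1 maps a triangle to the signed sum of its edges. For instance
  ∂[v_3,v_4,v_6] = [v_4,v_6] − [v_3,v_6] + [v_3,v_4],
  ∂[v_0,v_2,v_6] = [v_2,v_6] − [v_0,v_6] + [v_0,v_2].
The resulting 24×16 matrix has rank 15, and its Smith normal form has invariant factors (1,1,1,1,1,1,1,1,1,1,1,1,1,1,1).

Now H_k = ker ∂_k / im ∂_{k+1}, so:

  H_0: rank C_0 − rank ∂_1 = 8 − 7 = 1, and the invariant factors of ∂_1 are all 1, so H_0 ≅ Z.
  H_1: rank ker ∂_1 − rank ∂_2 = (24 − 7) − 15 = 2, and the invariant factors of ∂_2 are all 1, so H_1 ≅ Z^2.
  H_2: rank ker ∂_2 − rank ∂_3 = (16 − 15) − 0 = 1, and there is no ∂_3, so H_2 ≅ Z.

As a check, the Euler characteristic is 8 − 24 + 16 = 0, which agrees with 1 − 2 + 1 = 0.

H_0 = Z,  H_1 = Z^2,  H_2 = Z.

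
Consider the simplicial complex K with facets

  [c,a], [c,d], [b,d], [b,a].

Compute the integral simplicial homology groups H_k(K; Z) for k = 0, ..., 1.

Take the total order a < b < c < d on the vertex set. Then K (dimension 1) consists of the simplices:

  0-simplices (4): a, b, c, d
  1-simplices (4): ab, ac, bd, cd

Hence C_0 ≅ Z^4, C_1 ≅ Z^4.

The boundary map ∂_1: C_1 → C_0 sends each edge [p,q] (with p < q) to q − p.
As a 4×4 matrix over Z this has rank 3, with invariant factors (1,1,1).

Computing H_k = (kernel of ∂_k) / (image of ∂_{k+1}):

  H_0: rank C_0 − rank ∂_1 = 4 − 3 = 1, and the invariant factors of ∂_1 are all 1, so H_0 ≅ Z.
  H_1: rank ker ∂_1 − rank ∂_2 = (4 − 3) − 0 = 1, and there is no ∂_2, so H_1 ≅ Z.

As a check, the Euler characteristic is 4 − 4 = 0, which agrees with 1 − 1 = 0.

H_0 ≅ Z,  H_1 ≅ Z.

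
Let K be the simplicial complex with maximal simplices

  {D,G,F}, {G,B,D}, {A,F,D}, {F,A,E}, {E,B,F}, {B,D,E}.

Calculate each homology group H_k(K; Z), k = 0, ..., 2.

H_0 = Z,  H_1 = Z,  H_2 = 0.

Take the total order A < B < D < E < F < G on the vertex set. Then K (dimension 2) consists of the simplices:

  0-simplices (6): A, B, D, E, F, G
  1-simplices (12): AD, AE, AF, BD, BE, BF, BG, DE, DF, DG, EF, FG
  2-simplices (6): ADF, AEF, BDE, BDG, BEF, DFG

Hence C_0 ≅ Z^6, C_1 ≅ Z^12, C_2 ≅ Z^6.

Boundary ∂_1: C_1 → C_0 maps an edge to its endpoints' difference, ∂[p,q] = q − p.
As a 6×12 matrix over Z this has rank 5, with invariant factors (1,1,1,1,1).

∂_2: C_2 → C_1 sends each 2-simplex [p,q,r] to [q,r] − [p,r] + [p,q]. For instance
  ∂BDG = DG − BG + BD,
  ∂AEF = EF − AF + AE.
The resulting 12×6 matrix has rank 6, and its Smith normal form has invariant factors (1,1,1,1,1,1).

Reading off H_k = ker ∂_k / im ∂_{k+1}:

  H_0: rank C_0 − rank ∂_1 = 6 − 5 = 1, and the invariant factors of ∂_1 are all 1, so H_0 ≅ Z.
  H_1: rank ker ∂_1 − rank ∂_2 = (12 − 5) − 6 = 1, and the invariant factors of ∂_2 are all 1, so H_1 ≅ Z.
  H_2: rank ker ∂_2 − rank ∂_3 = (6 − 6) − 0 = 0, and there is no ∂_3, so H_2 ≅ 0.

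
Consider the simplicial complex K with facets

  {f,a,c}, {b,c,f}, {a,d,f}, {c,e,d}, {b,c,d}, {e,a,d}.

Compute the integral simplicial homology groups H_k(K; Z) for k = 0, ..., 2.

H_0 = Z,  H_1 = Z,  H_2 = 0.

Fix the vertex order a < b < c < d < e < f and write every simplex with vertices in increasing order. Then dim K = 2 and the simplices of K are:

  0-simplices (6): a, b, c, d, e, f
  1-simplices (12): ac, ad, ae, af, bc, bd, bf, cd, ce, cf, de, df
  2-simplices (6): acf, ade, adf, bcd, bcf, cde

Hence C_0 ≅ Z^6, C_1 ≅ Z^12, C_2 ≅ Z^6.

Boundary ∂_1: C_1 → C_0 sends each edge [p,q] (with p < q) to q − p.
The 6×12 boundary matrix has rank 5 and Smith normal form diag(1,1,1,1,1).

∂_2: C_2 → C_1 sends each 2-simplex [p,q,r] to [q,r] − [p,r] + [p,q]. For instance
  ∂adf = df − af + ad,
  ∂cde = de − ce + cd.
As a 12×6 matrix over Z this has rank 6, with invariant factors (1,1,1,1,1,1).

Reading off H_k = ker ∂_k / im ∂_{k+1}:

  H_0: rank C_0 − rank ∂_1 = 6 − 5 = 1, and the invariant factors of ∂_1 are all 1, so H_0 = Z.
  H_1: rank ker ∂_1 − rank ∂_2 = (12 − 5) − 6 = 1, and the invariant factors of ∂_2 are all 1, so H_1 = Z.
  H_2: rank ker ∂_2 − rank ∂_3 = (6 − 6) − 0 = 0, and there is no ∂_3, so H_2 = 0.

(K is a triangulation of the cylinder S^1 x I.)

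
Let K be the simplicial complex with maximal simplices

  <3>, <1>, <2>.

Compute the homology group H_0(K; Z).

Order the vertices as 1 < 2 < 3. Listing each simplex with vertices in this order, K has dimension 0 with simplices:

  0-simplices (3): [1], [2], [3]

so the chain groups are C_0 ≅ Z^3.

Now H_k = ker ∂_k / im ∂_{k+1}, so:

  H_0: rank C_0 − rank ∂_1 = 3 − 0 = 3, and there is no ∂_1, so H_0 ≅ Z^3.

H_0 ≅ Z^3.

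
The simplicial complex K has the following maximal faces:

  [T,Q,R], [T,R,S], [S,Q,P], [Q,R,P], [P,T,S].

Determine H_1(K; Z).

H_1 ≅ Z.

We work with the vertex ordering P < Q < R < S < T. The simplices of K, each written with vertices in increasing order, are:

  0-simplices (5): P, Q, R, S, T
  1-simplices (10): PQ, PR, PS, PT, QR, QS, QT, RS, RT, ST
  2-simplices (5): PQR, PQS, PST, QRT, RST

giving chain groups C_0 ≅ Z^5, C_1 ≅ Z^10, C_2 ≅ Z^5.

∂_1: C_1 → C_0 sends each edge [p,q] (with p < q) to q − p. For instance
  ∂QT = T − Q.
The resulting 5×10 matrix has rank 4, and its Smith normal form has invariant factors (1,1,1,1).

∂_2: C_2 → C_1 acts by ∂[p,q,r] = [q,r] − [p,r] + [p,q]. For instance
  ∂PST = ST − PT + PS,
  ∂RST = ST − RT + RS.
The 10×5 boundary matrix has rank 5 and Smith normal form diag(1,1,1,1,1).

From H_k ≅ ker(∂_k) / im(∂_{k+1}) we obtain:

  H_1: rank ker ∂_1 − rank ∂_2 = (10 − 4) − 5 = 1, and the invariant factors of ∂_2 are all 1, so H_1 ≅ Z.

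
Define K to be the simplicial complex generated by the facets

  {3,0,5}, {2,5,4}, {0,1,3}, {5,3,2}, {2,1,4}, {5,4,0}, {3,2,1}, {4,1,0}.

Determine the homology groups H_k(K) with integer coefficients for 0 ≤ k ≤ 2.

H_0 ≅ Z,  H_1 = 0,  H_2 ≅ Z.

Order the vertices as 0 < 1 < 2 < 3 < 4 < 5. Listing each simplex with vertices in this order, K has dimension 2 with simplices:

  0-simplices (6): [0], [1], [2], [3], [4], [5]
  1-simplices (12): [0,1], [0,3], [0,4], [0,5], [1,2], [1,3], [1,4], [2,3], [2,4], [2,5], [3,5], [4,5]
  2-simplices (8): [0,1,3], [0,1,4], [0,3,5], [0,4,5], [1,2,3], [1,2,4], [2,3,5], [2,4,5]

Hence C_0 ≅ Z^6, C_1 ≅ Z^12, C_2 ≅ Z^8.

∂_1: C_1 → C_0 is given by ∂[p,q] = [q] − [p]. For instance
  ∂[2,4] = [4] − [2].
This gives a 6×12 integer matrix of rank 5; reducing to Smith normal form yields diagonal entries (1,1,1,1,1).

The boundary map ∂_2: C_2 → C_1 maps a triangle to the signed sum of its edges. For instance
  ∂[1,2,3] = [2,3] − [1,3] + [1,2],
  ∂[2,4,5] = [4,5] − [2,5] + [2,4].
As a 12×8 matrix over Z this has rank 7, with invariant factors (1,1,1,1,1,1,1).

Reading off H_k = ker ∂_k / im ∂_{k+1}:

  H_0: rank C_0 − rank ∂_1 = 6 − 5 = 1, and the invariant factors of ∂_1 are all 1, so H_0 ≅ Z.
  H_1: rank ker ∂_1 − rank ∂_2 = (12 − 5) − 7 = 0, and the invariant factors of ∂_2 are all 1, so H_1 ≅ 0.
  H_2: rank ker ∂_2 − rank ∂_3 = (8 − 7) − 0 = 1, and there is no ∂_3, so H_2 ≅ Z.

As a check, the Euler characteristic is 6 − 12 + 8 = 2, which agrees with 1 − 0 + 1 = 2.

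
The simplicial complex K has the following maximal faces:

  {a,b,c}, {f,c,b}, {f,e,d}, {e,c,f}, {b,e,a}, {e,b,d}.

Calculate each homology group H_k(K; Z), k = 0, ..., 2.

H_0 = Z,  H_1 = Z,  H_2 = 0.

K has 6 vertices, 12 edges, 6 triangles.
rank ∂_0 = 0, rank ∂_1 = 5 ⇒ b_0 = 6 − 0 − 5 = 1; all invariant factors of ∂_1 are 1 so no torsion. So H_0 ≅ Z.
rank ∂_1 = 5, rank ∂_2 = 6 ⇒ b_1 = 12 − 5 − 6 = 1; all invariant factors of ∂_2 are 1 so no torsion. So H_1 ≅ Z.
rank ∂_2 = 6, rank ∂_3 = 0 ⇒ b_2 = 6 − 6 − 0 = 0. So H_2 ≅ 0.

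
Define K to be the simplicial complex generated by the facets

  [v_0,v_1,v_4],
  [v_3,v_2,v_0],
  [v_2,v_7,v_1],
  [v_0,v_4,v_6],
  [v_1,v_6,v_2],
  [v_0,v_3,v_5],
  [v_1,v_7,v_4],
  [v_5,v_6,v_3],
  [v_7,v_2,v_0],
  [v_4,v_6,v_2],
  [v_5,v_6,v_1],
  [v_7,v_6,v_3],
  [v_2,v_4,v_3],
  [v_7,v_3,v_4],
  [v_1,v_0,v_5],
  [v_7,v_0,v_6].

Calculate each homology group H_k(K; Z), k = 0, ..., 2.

H_0 ≅ Z,  H_1 ≅ Z^2,  H_2 ≅ Z.

Take the total order v_0 < v_1 < v_2 < v_3 < v_4 < v_5 < v_6 < v_7 on the vertex set. Then K (dimension 2) consists of the simplices:

  0-simplices (8): [v_0], [v_1], [v_2], [v_3], [v_4], [v_5], [v_6], [v_7]
  1-simplices (24): (24 of them)
  2-simplices (16): (16 of them)

Hence C_0 ≅ Z^8, C_1 ≅ Z^24, C_2 ≅ Z^16.

The boundary map ∂_1: C_1 → C_0 sends each edge [p,q] (with p < q) to q − p. For instance
  ∂[v_0,v_1] = [v_1] − [v_0].
As a 8×24 matrix over Z this has rank 7, with invariant factors (1,1,1,1,1,1,1).

∂_2: C_2 → C_1 acts by ∂[p,q,r] = [q,r] − [p,r] + [p,q]. For instance
  ∂[v_0,v_4,v_6] = [v_4,v_6] − [v_0,v_6] + [v_0,v_4],
  ∂[v_0,v_2,v_3] = [v_2,v_3] − [v_0,v_3] + [v_0,v_2].
The resulting 24×16 matrix has rank 15, and its Smith normal form has invariant factors (1,1,1,1,1,1,1,1,1,1,1,1,1,1,1).

From H_k ≅ ker(∂_k) / im(∂_{k+1}) we obtain:

  H_0: rank C_0 − rank ∂_1 = 8 − 7 = 1, and the invariant factors of ∂_1 are all 1, so H_0 ≅ Z.
  H_1: rank ker ∂_1 − rank ∂_2 = (24 − 7) − 15 = 2, and the invariant factors of ∂_2 are all 1, so H_1 ≅ Z^2.
  H_2: rank ker ∂_2 − rank ∂_3 = (16 − 15) − 0 = 1, and there is no ∂_3, so H_2 ≅ Z.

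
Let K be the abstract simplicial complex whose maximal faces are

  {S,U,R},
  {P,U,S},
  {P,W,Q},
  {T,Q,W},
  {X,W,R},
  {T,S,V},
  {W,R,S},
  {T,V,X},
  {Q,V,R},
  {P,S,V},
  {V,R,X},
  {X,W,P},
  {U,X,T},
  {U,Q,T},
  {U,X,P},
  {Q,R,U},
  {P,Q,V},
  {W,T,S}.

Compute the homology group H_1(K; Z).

Fix the vertex order P < Q < R < S < T < U < V < W < X and write every simplex with vertices in increasing order. Then dim K = 2 and the simplices of K are:

  0-simplices (9): P, Q, R, S, T, U, V, W, X
  1-simplices (27): PQ, PS, PU, PV, PW, PX, QR, QT, QU, QV, QW, RS, RU, RV, RW, RX, ST, SU, SV, SW, TU, TV, TW, TX, UX, VX, WX
  2-simplices (18): PQV, PQW, PSU, PSV, PUX, PWX, QRU, QRV, QTU, QTW, RSU, RSW, RVX, RWX, STV, STW, TUX, TVX

giving chain groups C_0 ≅ Z^9, C_1 ≅ Z^27, C_2 ≅ Z^18.

The boundary map ∂_1: C_1 → C_0 maps an edge to its endpoints' difference, ∂[p,q] = q − p. For instance
  ∂ST = T − S.
The 9×27 boundary matrix has rank 8 and Smith normal form diag(1,1,1,1,1,1,1,1).

∂_2: C_2 → C_1 acts by ∂[p,q,r] = [q,r] − [p,r] + [p,q]. For instance
  ∂PQW = QW − PW + PQ,
  ∂PSV = SV − PV + PS.
As a 27×18 matrix over Z this has rank 17, with invariant factors (1,1,1,1,1,1,1,1,1,1,1,1,1,1,1,1,1).

Now H_k = ker ∂_k / im ∂_{k+1}, so:

  H_1: rank ker ∂_1 − rank ∂_2 = (27 − 8) − 17 = 2, and the invariant factors of ∂_2 are all 1, so H_1 ≅ Z^2.

(K is a triangulation of the torus T^2.)

H_1 ≅ Z^2.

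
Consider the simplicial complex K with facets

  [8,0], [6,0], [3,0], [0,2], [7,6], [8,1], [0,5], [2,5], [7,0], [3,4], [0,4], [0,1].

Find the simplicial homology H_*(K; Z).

Order the vertices as 0 < 1 < 2 < 3 < 4 < 5 < 6 < 7 < 8. Listing each simplex with vertices in this order, K has dimension 1 with simplices:

  0-simplices (9): [0], [1], [2], [3], [4], [5], [6], [7], [8]
  1-simplices (12): [0,1], [0,2], [0,3], [0,4], [0,5], [0,6], [0,7], [0,8], [1,8], [2,5], [3,4], [6,7]

Hence C_0 ≅ Z^9, C_1 ≅ Z^12.

Boundary ∂_1: C_1 → C_0 is given by ∂[p,q] = [q] − [p]. For instance
  ∂[0,6] = [6] − [0].
As a 9×12 matrix over Z this has rank 8, with invariant factors (1,1,1,1,1,1,1,1).

From H_k ≅ ker(∂_k) / im(∂_{k+1}) we obtain:

  H_0: rank C_0 − rank ∂_1 = 9 − 8 = 1, and the invariant factors of ∂_1 are all 1, so H_0 = Z.
  H_1: rank ker ∂_1 − rank ∂_2 = (12 − 8) − 0 = 4, and there is no ∂_2, so H_1 = Z^4.

As a check, the Euler characteristic is 9 − 12 = -3, which agrees with 1 − 4 = -3.

H_0 ≅ Z,  H_1 ≅ Z^4.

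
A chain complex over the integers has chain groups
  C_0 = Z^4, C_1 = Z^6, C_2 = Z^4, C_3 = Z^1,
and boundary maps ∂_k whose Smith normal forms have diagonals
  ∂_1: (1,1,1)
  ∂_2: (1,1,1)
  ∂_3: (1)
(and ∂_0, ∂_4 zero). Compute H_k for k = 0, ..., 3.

H_0: b_0 = 4 − 0 − 3 = 1; torsion from ∂_1 factors > 1: none. So H_0 = Z.
H_1: b_1 = 6 − 3 − 3 = 0; torsion from ∂_2 factors > 1: none. So H_1 = 0.
H_2: b_2 = 4 − 3 − 1 = 0; torsion from ∂_3 factors > 1: none. So H_2 = 0.
H_3: b_3 = 1 − 1 − 0 = 0; torsion from ∂_4 factors > 1: none. So H_3 = 0.

H_0 = Z,  H_1 = 0,  H_2 = 0,  H_3 = 0.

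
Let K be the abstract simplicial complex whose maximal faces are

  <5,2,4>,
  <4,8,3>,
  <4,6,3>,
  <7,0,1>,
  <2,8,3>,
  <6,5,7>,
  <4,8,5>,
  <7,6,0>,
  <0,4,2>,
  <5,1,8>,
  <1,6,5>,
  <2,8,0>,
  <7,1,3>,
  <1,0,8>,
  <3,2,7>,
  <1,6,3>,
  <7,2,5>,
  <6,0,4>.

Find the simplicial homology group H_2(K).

H_2 ≅ 0.

Order the vertices as 0 < 1 < 2 < 3 < 4 < 5 < 6 < 7 < 8. Listing each simplex with vertices in this order, K has dimension 2 with simplices:

  0-simplices (9): [0], [1], [2], [3], [4], [5], [6], [7], [8]
  1-simplices (27): (27 of them)
  2-simplices (18): [0,1,7], [0,1,8], [0,2,4], [0,2,8], [0,4,6], [0,6,7], [1,3,6], [1,3,7], [1,5,6], [1,5,8], [2,3,7], [2,3,8], [2,4,5], [2,5,7], [3,4,6], [3,4,8], [4,5,8], [5,6,7]

so the chain groups are C_0 ≅ Z^9, C_1 ≅ Z^27, C_2 ≅ Z^18.

The boundary map ∂_1: C_1 → C_0 maps an edge to its endpoints' difference, ∂[p,q] = q − p.
This gives a 9×27 integer matrix of rank 8; reducing to Smith normal form yields diagonal entries (1,1,1,1,1,1,1,1).

Boundary ∂_2: C_2 → C_1 sends each 2-simplex [p,q,r] to [q,r] − [p,r] + [p,q]. For instance
  ∂[1,3,6] = [3,6] − [1,6] + [1,3],
  ∂[0,1,8] = [1,8] − [0,8] + [0,1].
As a 27×18 matrix over Z this has rank 18, with invariant factors (1,1,1,1,1,1,1,1,1,1,1,1,1,1,1,1,1,2).

From H_k ≅ ker(∂_k) / im(∂_{k+1}) we obtain:

  H_2: rank ker ∂_2 − rank ∂_3 = (18 − 18) − 0 = 0, and there is no ∂_3, so H_2 = 0.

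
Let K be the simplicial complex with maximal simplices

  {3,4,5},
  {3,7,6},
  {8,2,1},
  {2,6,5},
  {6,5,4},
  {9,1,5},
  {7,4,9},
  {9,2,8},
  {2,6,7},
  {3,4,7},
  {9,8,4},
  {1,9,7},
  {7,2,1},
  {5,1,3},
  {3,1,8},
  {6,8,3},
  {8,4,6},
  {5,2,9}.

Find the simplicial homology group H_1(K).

H_1 ≅ Z ⊕ Z/2Z.

Order the vertices as 1 < 2 < 3 < 4 < 5 < 6 < 7 < 8 < 9. Listing each simplex with vertices in this order, K has dimension 2 with simplices:

  0-simplices (9): [1], [2], [3], [4], [5], [6], [7], [8], [9]
  1-simplices (27): (27 of them)
  2-simplices (18): [1,2,7], [1,2,8], [1,3,5], [1,3,8], [1,5,9], [1,7,9], [2,5,6], [2,5,9], [2,6,7], [2,8,9], [3,4,5], [3,4,7], [3,6,7], [3,6,8], [4,5,6], [4,6,8], [4,7,9], [4,8,9]

giving chain groups C_0 ≅ Z^9, C_1 ≅ Z^27, C_2 ≅ Z^18.

The boundary map ∂_1: C_1 → C_0 is given by ∂[p,q] = [q] − [p].
As a 9×27 matrix over Z this has rank 8, with invariant factors (1,1,1,1,1,1,1,1).

∂_2: C_2 → C_1 acts by ∂[p,q,r] = [q,r] − [p,r] + [p,q]. For instance
  ∂[1,2,8] = [2,8] − [1,8] + [1,2],
  ∂[1,3,8] = [3,8] − [1,8] + [1,3].
The 27×18 boundary matrix has rank 18 and Smith normal form diag(1,1,1,1,1,1,1,1,1,1,1,1,1,1,1,1,1,2).

From H_k ≅ ker(∂_k) / im(∂_{k+1}) we obtain:

  H_1: rank ker ∂_1 − rank ∂_2 = (27 − 8) − 18 = 1, and ∂_2 has invariant factor 2 > 1, so H_1 ≅ Z ⊕ Z/2Z.

(K is a triangulation of the Klein bottle.)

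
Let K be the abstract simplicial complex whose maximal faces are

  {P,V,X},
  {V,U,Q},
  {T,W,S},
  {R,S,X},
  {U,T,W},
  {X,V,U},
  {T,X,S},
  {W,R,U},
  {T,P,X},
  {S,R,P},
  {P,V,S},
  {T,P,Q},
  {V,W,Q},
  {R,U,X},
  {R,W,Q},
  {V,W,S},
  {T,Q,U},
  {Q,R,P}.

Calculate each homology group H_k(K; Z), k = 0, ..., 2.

Order the vertices as P < Q < R < S < T < U < V < W < X. Listing each simplex with vertices in this order, K has dimension 2 with simplices:

  0-simplices (9): P, Q, R, S, T, U, V, W, X
  1-simplices (27): PQ, PR, PS, PT, PV, PX, QR, QT, QU, QV, QW, RS, RU, RW, RX, ST, SV, SW, SX, TU, TW, TX, UV, UW, UX, VW, VX
  2-simplices (18): PQR, PQT, PRS, PSV, PTX, PVX, QRW, QTU, QUV, QVW, RSX, RUW, RUX, STW, STX, SVW, TUW, UVX

Hence C_0 ≅ Z^9, C_1 ≅ Z^27, C_2 ≅ Z^18.

The boundary map ∂_1: C_1 → C_0 is given by ∂[p,q] = [q] − [p].
This gives a 9×27 integer matrix of rank 8; reducing to Smith normal form yields diagonal entries (1,1,1,1,1,1,1,1).

The boundary map ∂_2: C_2 → C_1 maps a triangle to the signed sum of its edges. For instance
  ∂QRW = RW − QW + QR,
  ∂QTU = TU − QU + QT.
The 27×18 boundary matrix has rank 18 and Smith normal form diag(1,1,1,1,1,1,1,1,1,1,1,1,1,1,1,1,1,2).

Now H_k = ker ∂_k / im ∂_{k+1}, so:

  H_0: rank C_0 − rank ∂_1 = 9 − 8 = 1, and the invariant factors of ∂_1 are all 1, so H_0 ≅ Z.
  H_1: rank ker ∂_1 − rank ∂_2 = (27 − 8) − 18 = 1, and ∂_2 has invariant factor 2 > 1, so H_1 ≅ Z ⊕ Z/2Z.
  H_2: rank ker ∂_2 − rank ∂_3 = (18 − 18) − 0 = 0, and there is no ∂_3, so H_2 ≅ 0.

(K is a triangulation of the Klein bottle.)

H_0 = Z,  H_1 = Z ⊕ Z/2Z,  H_2 = 0.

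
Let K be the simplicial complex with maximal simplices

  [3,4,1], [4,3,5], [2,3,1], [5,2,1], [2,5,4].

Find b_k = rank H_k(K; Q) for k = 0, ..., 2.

K has 5 vertices, 10 edges, 5 triangles.
rank ∂_0 = 0, rank ∂_1 = 4 ⇒ b_0 = 5 − 0 − 4 = 1; all invariant factors of ∂_1 are 1 so no torsion. So H_0 ≅ Z.
rank ∂_1 = 4, rank ∂_2 = 5 ⇒ b_1 = 10 − 4 − 5 = 1; all invariant factors of ∂_2 are 1 so no torsion. So H_1 ≅ Z.
rank ∂_2 = 5, rank ∂_3 = 0 ⇒ b_2 = 5 − 5 − 0 = 0. So H_2 ≅ 0.

b_0 = 1, b_1 = 1, b_2 = 0.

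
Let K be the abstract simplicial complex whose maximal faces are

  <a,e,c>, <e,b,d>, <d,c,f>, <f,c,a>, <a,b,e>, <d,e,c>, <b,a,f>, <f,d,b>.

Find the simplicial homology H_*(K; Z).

H_0 ≅ Z,  H_1 = 0,  H_2 ≅ Z.

Take the total order a < b < c < d < e < f on the vertex set. Then K (dimension 2) consists of the simplices:

  0-simplices (6): a, b, c, d, e, f
  1-simplices (12): ab, ac, ae, af, bd, be, bf, cd, ce, cf, de, df
  2-simplices (8): abe, abf, ace, acf, bde, bdf, cde, cdf

so the chain groups are C_0 ≅ Z^6, C_1 ≅ Z^12, C_2 ≅ Z^8.

Boundary ∂_1: C_1 → C_0 maps an edge to its endpoints' difference, ∂[p,q] = q − p.
The resulting 6×12 matrix has rank 5, and its Smith normal form has invariant factors (1,1,1,1,1).

The boundary map ∂_2: C_2 → C_1 maps a triangle to the signed sum of its edges. For instance
  ∂abe = be − ae + ab,
  ∂cde = de − ce + cd.
This gives a 12×8 integer matrix of rank 7; reducing to Smith normal form yields diagonal entries (1,1,1,1,1,1,1).

Reading off H_k = ker ∂_k / im ∂_{k+1}:

  H_0: rank C_0 − rank ∂_1 = 6 − 5 = 1, and the invariant factors of ∂_1 are all 1, so H_0 ≅ Z.
  H_1: rank ker ∂_1 − rank ∂_2 = (12 − 5) − 7 = 0, and the invariant factors of ∂_2 are all 1, so H_1 ≅ 0.
  H_2: rank ker ∂_2 − rank ∂_3 = (8 − 7) − 0 = 1, and there is no ∂_3, so H_2 ≅ Z.

(K is a triangulation of the 2-sphere S^2.)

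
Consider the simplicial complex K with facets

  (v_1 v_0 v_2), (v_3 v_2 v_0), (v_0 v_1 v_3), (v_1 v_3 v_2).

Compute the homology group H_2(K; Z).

K has 4 vertices, 6 edges, 4 triangles.
rank ∂_2 = 3, rank ∂_3 = 0 ⇒ b_2 = 4 − 3 − 0 = 1. So H_2 ≅ Z.

H_2 = Z.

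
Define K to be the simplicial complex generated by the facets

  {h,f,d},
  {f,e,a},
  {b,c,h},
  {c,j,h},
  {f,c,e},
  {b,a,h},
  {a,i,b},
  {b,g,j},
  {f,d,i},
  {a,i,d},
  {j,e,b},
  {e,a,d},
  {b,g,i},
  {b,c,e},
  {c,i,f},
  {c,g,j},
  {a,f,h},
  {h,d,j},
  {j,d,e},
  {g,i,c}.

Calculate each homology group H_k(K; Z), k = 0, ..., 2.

H_0 = Z,  H_1 = Z ⊕ Z_2,  H_2 = 0.

Take the total order a < b < c < d < e < f < g < h < i < j on the vertex set. Then K (dimension 2) consists of the simplices:

  0-simplices (10): a, b, c, d, e, f, g, h, i, j
  1-simplices (30): ab, ad, ae, af, ah, ai, bc, be, bg, bh, bi, bj, ce, cf, cg, ch, ci, cj, de, df, dh, di, dj, ef, ej, fh, fi, gi, gj, hj
  2-simplices (20): abh, abi, ade, adi, aef, afh, bce, bch, bej, bgi, bgj, cef, cfi, cgi, cgj, chj, dej, dfh, dfi, dhj

Hence C_0 ≅ Z^10, C_1 ≅ Z^30, C_2 ≅ Z^20.

Boundary ∂_1: C_1 → C_0 maps an edge to its endpoints' difference, ∂[p,q] = q − p.
As a 10×30 matrix over Z this has rank 9, with invariant factors (1,1,1,1,1,1,1,1,1).

Boundary ∂_2: C_2 → C_1 maps a triangle to the signed sum of its edges. For instance
  ∂bgj = gj − bj + bg,
  ∂abh = bh − ah + ab.
The resulting 30×20 matrix has rank 20, and its Smith normal form has invariant factors (1,1,1,1,1,1,1,1,1,1,1,1,1,1,1,1,1,1,1,2).

Now H_k = ker ∂_k / im ∂_{k+1}, so:

  H_0: rank C_0 − rank ∂_1 = 10 − 9 = 1, and the invariant factors of ∂_1 are all 1, so H_0 = Z.
  H_1: rank ker ∂_1 − rank ∂_2 = (30 − 9) − 20 = 1, and ∂_2 has invariant factor 2 > 1, so H_1 = Z ⊕ Z_2.
  H_2: rank ker ∂_2 − rank ∂_3 = (20 − 20) − 0 = 0, and there is no ∂_3, so H_2 = 0.

(K is a triangulation of the Klein bottle.)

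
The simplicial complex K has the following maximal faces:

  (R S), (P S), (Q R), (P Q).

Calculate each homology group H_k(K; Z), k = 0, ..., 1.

K has 4 vertices, 4 edges.
rank ∂_0 = 0, rank ∂_1 = 3 ⇒ b_0 = 4 − 0 − 3 = 1; all invariant factors of ∂_1 are 1 so no torsion. So H_0 ≅ Z.
rank ∂_1 = 3, rank ∂_2 = 0 ⇒ b_1 = 4 − 3 − 0 = 1. So H_1 ≅ Z.

H_0 ≅ Z,  H_1 ≅ Z.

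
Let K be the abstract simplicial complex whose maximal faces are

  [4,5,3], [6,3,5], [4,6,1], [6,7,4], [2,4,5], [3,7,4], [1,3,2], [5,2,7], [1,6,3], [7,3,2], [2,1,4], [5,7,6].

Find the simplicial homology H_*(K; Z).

K has 7 vertices, 18 edges, 12 triangles.
rank ∂_0 = 0, rank ∂_1 = 6 ⇒ b_0 = 7 − 0 − 6 = 1; all invariant factors of ∂_1 are 1 so no torsion. So H_0 ≅ Z.
rank ∂_1 = 6, rank ∂_2 = 12 ⇒ b_1 = 18 − 6 − 12 = 0; ∂_2 has invariant factor(s) [2] giving torsion. So H_1 ≅ Z_2.
rank ∂_2 = 12, rank ∂_3 = 0 ⇒ b_2 = 12 − 12 − 0 = 0. So H_2 ≅ 0.

H_0 = Z,  H_1 = Z_2,  H_2 = 0.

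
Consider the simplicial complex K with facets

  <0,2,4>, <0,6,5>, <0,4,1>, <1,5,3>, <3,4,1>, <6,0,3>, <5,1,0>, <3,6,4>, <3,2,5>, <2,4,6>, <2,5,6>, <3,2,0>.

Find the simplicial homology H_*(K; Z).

Order the vertices as 0 < 1 < 2 < 3 < 4 < 5 < 6. Listing each simplex with vertices in this order, K has dimension 2 with simplices:

  0-simplices (7): [0], [1], [2], [3], [4], [5], [6]
  1-simplices (18): [0,1], [0,2], [0,3], [0,4], [0,5], [0,6], [1,3], [1,4], [1,5], [2,3], [2,4], [2,5], [2,6], [3,4], [3,5], [3,6], [4,6], [5,6]
  2-simplices (12): [0,1,4], [0,1,5], [0,2,3], [0,2,4], [0,3,6], [0,5,6], [1,3,4], [1,3,5], [2,3,5], [2,4,6], [2,5,6], [3,4,6]

Hence C_0 ≅ Z^7, C_1 ≅ Z^18, C_2 ≅ Z^12.

∂_1: C_1 → C_0 is given by ∂[p,q] = [q] − [p]. For instance
  ∂[3,5] = [5] − [3].
This gives a 7×18 integer matrix of rank 6; reducing to Smith normal form yields diagonal entries (1,1,1,1,1,1).

Boundary ∂_2: C_2 → C_1 maps a triangle to the signed sum of its edges. For instance
  ∂[3,4,6] = [4,6] − [3,6] + [3,4],
  ∂[0,1,4] = [1,4] − [0,4] + [0,1].
The resulting 18×12 matrix has rank 12, and its Smith normal form has invariant factors (1,1,1,1,1,1,1,1,1,1,1,2).

Computing H_k = (kernel of ∂_k) / (image of ∂_{k+1}):

  H_0: rank C_0 − rank ∂_1 = 7 − 6 = 1, and the invariant factors of ∂_1 are all 1, so H_0 = Z.
  H_1: rank ker ∂_1 − rank ∂_2 = (18 − 6) − 12 = 0, and ∂_2 has invariant factor 2 > 1, so H_1 = Z/2.
  H_2: rank ker ∂_2 − rank ∂_3 = (12 − 12) − 0 = 0, and there is no ∂_3, so H_2 = 0.

H_0 ≅ Z,  H_1 ≅ Z/2,  H_2 = 0.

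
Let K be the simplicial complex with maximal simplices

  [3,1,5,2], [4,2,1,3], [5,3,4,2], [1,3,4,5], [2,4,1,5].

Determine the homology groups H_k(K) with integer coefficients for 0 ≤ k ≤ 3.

H_0 ≅ Z,  H_1 = 0,  H_2 = 0,  H_3 ≅ Z.

K has 5 vertices, 10 edges, 10 triangles, 5 3-simplices.
rank ∂_0 = 0, rank ∂_1 = 4 ⇒ b_0 = 5 − 0 − 4 = 1; all invariant factors of ∂_1 are 1 so no torsion. So H_0 = Z.
rank ∂_1 = 4, rank ∂_2 = 6 ⇒ b_1 = 10 − 4 − 6 = 0; all invariant factors of ∂_2 are 1 so no torsion. So H_1 = 0.
rank ∂_2 = 6, rank ∂_3 = 4 ⇒ b_2 = 10 − 6 − 4 = 0; all invariant factors of ∂_3 are 1 so no torsion. So H_2 = 0.
rank ∂_3 = 4, rank ∂_4 = 0 ⇒ b_3 = 5 − 4 − 0 = 1. So H_3 = Z.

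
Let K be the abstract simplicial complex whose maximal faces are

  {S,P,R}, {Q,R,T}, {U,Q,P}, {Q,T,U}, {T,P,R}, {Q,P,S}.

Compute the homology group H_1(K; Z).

Take the total order P < Q < R < S < T < U on the vertex set. Then K (dimension 2) consists of the simplices:

  0-simplices (6): P, Q, R, S, T, U
  1-simplices (12): PQ, PR, PS, PT, PU, QR, QS, QT, QU, RS, RT, TU
  2-simplices (6): PQS, PQU, PRS, PRT, QRT, QTU

giving chain groups C_0 ≅ Z^6, C_1 ≅ Z^12, C_2 ≅ Z^6.

The boundary map ∂_1: C_1 → C_0 is given by ∂[p,q] = [q] − [p].
This gives a 6×12 integer matrix of rank 5; reducing to Smith normal form yields diagonal entries (1,1,1,1,1).

The boundary map ∂_2: C_2 → C_1 sends each 2-simplex [p,q,r] to [q,r] − [p,r] + [p,q]. For instance
  ∂PQU = QU − PU + PQ,
  ∂PQS = QS − PS + PQ.
The resulting 12×6 matrix has rank 6, and its Smith normal form has invariant factors (1,1,1,1,1,1).

From H_k ≅ ker(∂_k) / im(∂_{k+1}) we obtain:

  H_1: rank ker ∂_1 − rank ∂_2 = (12 − 5) − 6 = 1, and the invariant factors of ∂_2 are all 1, so H_1 ≅ Z.

(K is a triangulation of the cylinder S^1 x I.)

H_1 ≅ Z.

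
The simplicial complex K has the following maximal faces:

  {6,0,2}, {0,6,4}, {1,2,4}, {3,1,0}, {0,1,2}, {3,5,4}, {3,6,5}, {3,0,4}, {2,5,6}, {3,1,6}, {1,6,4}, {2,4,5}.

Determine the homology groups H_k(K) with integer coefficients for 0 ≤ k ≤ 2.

H_0 = Z,  H_1 = Z/2,  H_2 = 0.

Take the total order 0 < 1 < 2 < 3 < 4 < 5 < 6 on the vertex set. Then K (dimension 2) consists of the simplices:

  0-simplices (7): [0], [1], [2], [3], [4], [5], [6]
  1-simplices (18): [0,1], [0,2], [0,3], [0,4], [0,6], [1,2], [1,3], [1,4], [1,6], [2,4], [2,5], [2,6], [3,4], [3,5], [3,6], [4,5], [4,6], [5,6]
  2-simplices (12): [0,1,2], [0,1,3], [0,2,6], [0,3,4], [0,4,6], [1,2,4], [1,3,6], [1,4,6], [2,4,5], [2,5,6], [3,4,5], [3,5,6]

so the chain groups are C_0 ≅ Z^7, C_1 ≅ Z^18, C_2 ≅ Z^12.

The boundary map ∂_1: C_1 → C_0 is given by ∂[p,q] = [q] − [p]. For instance
  ∂[1,3] = [3] − [1].
This gives a 7×18 integer matrix of rank 6; reducing to Smith normal form yields diagonal entries (1,1,1,1,1,1).

The boundary map ∂_2: C_2 → C_1 sends each 2-simplex [p,q,r] to [q,r] − [p,r] + [p,q]. For instance
  ∂[0,4,6] = [4,6] − [0,6] + [0,4],
  ∂[1,4,6] = [4,6] − [1,6] + [1,4].
As a 18×12 matrix over Z this has rank 12, with invariant factors (1,1,1,1,1,1,1,1,1,1,1,2).

From H_k ≅ ker(∂_k) / im(∂_{k+1}) we obtain:

  H_0: rank C_0 − rank ∂_1 = 7 − 6 = 1, and the invariant factors of ∂_1 are all 1, so H_0 = Z.
  H_1: rank ker ∂_1 − rank ∂_2 = (18 − 6) − 12 = 0, and ∂_2 has invariant factor 2 > 1, so H_1 = Z/2.
  H_2: rank ker ∂_2 − rank ∂_3 = (12 − 12) − 0 = 0, and there is no ∂_3, so H_2 = 0.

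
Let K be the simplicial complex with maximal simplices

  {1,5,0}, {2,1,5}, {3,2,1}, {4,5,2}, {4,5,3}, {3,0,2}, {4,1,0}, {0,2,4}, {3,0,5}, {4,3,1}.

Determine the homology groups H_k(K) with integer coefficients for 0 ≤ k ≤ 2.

H_0 ≅ Z,  H_1 ≅ Z/2Z,  H_2 = 0.

Order the vertices as 0 < 1 < 2 < 3 < 4 < 5. Listing each simplex with vertices in this order, K has dimension 2 with simplices:

  0-simplices (6): [0], [1], [2], [3], [4], [5]
  1-simplices (15): [0,1], [0,2], [0,3], [0,4], [0,5], [1,2], [1,3], [1,4], [1,5], [2,3], [2,4], [2,5], [3,4], [3,5], [4,5]
  2-simplices (10): [0,1,4], [0,1,5], [0,2,3], [0,2,4], [0,3,5], [1,2,3], [1,2,5], [1,3,4], [2,4,5], [3,4,5]

giving chain groups C_0 ≅ Z^6, C_1 ≅ Z^15, C_2 ≅ Z^10.

The boundary map ∂_1: C_1 → C_0 maps an edge to its endpoints' difference, ∂[p,q] = q − p. For instance
  ∂[0,1] = [1] − [0].
The 6×15 boundary matrix has rank 5 and Smith normal form diag(1,1,1,1,1).

Boundary ∂_2: C_2 → C_1 acts by ∂[p,q,r] = [q,r] − [p,r] + [p,q]. For instance
  ∂[0,1,5] = [1,5] − [0,5] + [0,1],
  ∂[2,4,5] = [4,5] − [2,5] + [2,4].
The resulting 15×10 matrix has rank 10, and its Smith normal form has invariant factors (1,1,1,1,1,1,1,1,1,2).

From H_k ≅ ker(∂_k) / im(∂_{k+1}) we obtain:

  H_0: rank C_0 − rank ∂_1 = 6 − 5 = 1, and the invariant factors of ∂_1 are all 1, so H_0 ≅ Z.
  H_1: rank ker ∂_1 − rank ∂_2 = (15 − 5) − 10 = 0, and ∂_2 has invariant factor 2 > 1, so H_1 ≅ Z/2Z.
  H_2: rank ker ∂_2 − rank ∂_3 = (10 − 10) − 0 = 0, and there is no ∂_3, so H_2 ≅ 0.

As a check, the Euler characteristic is 6 − 15 + 10 = 1, which agrees with 1 − 0 + 0 = 1.
(K is a triangulation of the real projective plane RP^2.)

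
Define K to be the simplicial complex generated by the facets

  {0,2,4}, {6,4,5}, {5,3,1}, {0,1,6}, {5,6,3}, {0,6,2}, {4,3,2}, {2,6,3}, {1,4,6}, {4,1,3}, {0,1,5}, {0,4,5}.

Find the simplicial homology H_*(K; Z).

Fix the vertex order 0 < 1 < 2 < 3 < 4 < 5 < 6 and write every simplex with vertices in increasing order. Then dim K = 2 and the simplices of K are:

  0-simplices (7): [0], [1], [2], [3], [4], [5], [6]
  1-simplices (18): [0,1], [0,2], [0,4], [0,5], [0,6], [1,3], [1,4], [1,5], [1,6], [2,3], [2,4], [2,6], [3,4], [3,5], [3,6], [4,5], [4,6], [5,6]
  2-simplices (12): [0,1,5], [0,1,6], [0,2,4], [0,2,6], [0,4,5], [1,3,4], [1,3,5], [1,4,6], [2,3,4], [2,3,6], [3,5,6], [4,5,6]

so the chain groups are C_0 ≅ Z^7, C_1 ≅ Z^18, C_2 ≅ Z^12.

Boundary ∂_1: C_1 → C_0 sends each edge [p,q] (with p < q) to q − p. For instance
  ∂[2,6] = [6] − [2].
As a 7×18 matrix over Z this has rank 6, with invariant factors (1,1,1,1,1,1).

∂_2: C_2 → C_1 acts by ∂[p,q,r] = [q,r] − [p,r] + [p,q]. For instance
  ∂[2,3,4] = [3,4] − [2,4] + [2,3],
  ∂[2,3,6] = [3,6] − [2,6] + [2,3].
This gives a 18×12 integer matrix of rank 12; reducing to Smith normal form yields diagonal entries (1,1,1,1,1,1,1,1,1,1,1,2).

Reading off H_k = ker ∂_k / im ∂_{k+1}:

  H_0: rank C_0 − rank ∂_1 = 7 − 6 = 1, and the invariant factors of ∂_1 are all 1, so H_0 ≅ Z.
  H_1: rank ker ∂_1 − rank ∂_2 = (18 − 6) − 12 = 0, and ∂_2 has invariant factor 2 > 1, so H_1 ≅ Z/2Z.
  H_2: rank ker ∂_2 − rank ∂_3 = (12 − 12) − 0 = 0, and there is no ∂_3, so H_2 ≅ 0.

As a check, the Euler characteristic is 7 − 18 + 12 = 1, which agrees with 1 − 0 + 0 = 1.

H_0 = Z,  H_1 = Z/2Z,  H_2 = 0.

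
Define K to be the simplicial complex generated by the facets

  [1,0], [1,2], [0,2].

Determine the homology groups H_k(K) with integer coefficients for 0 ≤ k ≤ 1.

H_0 = Z,  H_1 = Z.

We work with the vertex ordering 0 < 1 < 2. The simplices of K, each written with vertices in increasing order, are:

  0-simplices (3): [0], [1], [2]
  1-simplices (3): [0,1], [0,2], [1,2]

Hence C_0 ≅ Z^3, C_1 ≅ Z^3.

∂_1: C_1 → C_0 maps an edge to its endpoints' difference, ∂[p,q] = q − p. For instance
  ∂[0,1] = [1] − [0].
The 3×3 boundary matrix has rank 2 and Smith normal form diag(1,1).

Computing H_k = (kernel of ∂_k) / (image of ∂_{k+1}):

  H_0: rank C_0 − rank ∂_1 = 3 − 2 = 1, and the invariant factors of ∂_1 are all 1, so H_0 = Z.
  H_1: rank ker ∂_1 − rank ∂_2 = (3 − 2) − 0 = 1, and there is no ∂_2, so H_1 = Z.

As a check, the Euler characteristic is 3 − 3 = 0, which agrees with 1 − 1 = 0.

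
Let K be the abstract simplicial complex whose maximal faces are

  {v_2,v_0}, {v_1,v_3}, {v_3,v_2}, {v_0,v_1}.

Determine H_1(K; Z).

K has 4 vertices, 4 edges.
rank ∂_1 = 3, rank ∂_2 = 0 ⇒ b_1 = 4 − 3 − 0 = 1. So H_1 ≅ Z.

H_1 ≅ Z.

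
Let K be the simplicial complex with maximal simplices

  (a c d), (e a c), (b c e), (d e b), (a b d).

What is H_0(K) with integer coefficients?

We work with the vertex ordering a < b < c < d < e. The simplices of K, each written with vertices in increasing order, are:

  0-simplices (5): a, b, c, d, e
  1-simplices (10): ab, ac, ad, ae, bc, bd, be, cd, ce, de
  2-simplices (5): abd, acd, ace, bce, bde

Hence C_0 ≅ Z^5, C_1 ≅ Z^10, C_2 ≅ Z^5.

Boundary ∂_1: C_1 → C_0 is given by ∂[p,q] = [q] − [p].
As a 5×10 matrix over Z this has rank 4, with invariant factors (1,1,1,1).

Boundary ∂_2: C_2 → C_1 acts by ∂[p,q,r] = [q,r] − [p,r] + [p,q]. For instance
  ∂acd = cd − ad + ac,
  ∂abd = bd − ad + ab.
As a 10×5 matrix over Z this has rank 5, with invariant factors (1,1,1,1,1).

From H_k ≅ ker(∂_k) / im(∂_{k+1}) we obtain:

  H_0: rank C_0 − rank ∂_1 = 5 − 4 = 1, and the invariant factors of ∂_1 are all 1, so H_0 ≅ Z.

H_0 = Z.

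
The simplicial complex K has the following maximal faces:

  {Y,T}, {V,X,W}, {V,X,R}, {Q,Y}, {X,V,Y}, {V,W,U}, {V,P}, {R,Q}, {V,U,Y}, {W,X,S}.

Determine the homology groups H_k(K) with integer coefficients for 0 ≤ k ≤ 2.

H_0 = Z,  H_1 = Z,  H_2 = 0.

Order the vertices as P < Q < R < S < T < U < V < W < X < Y. Listing each simplex with vertices in this order, K has dimension 2 with simplices:

  0-simplices (10): P, Q, R, S, T, U, V, W, X, Y
  1-simplices (16): PV, QR, QY, RV, RX, SW, SX, TY, UV, UW, UY, VW, VX, VY, WX, XY
  2-simplices (6): RVX, SWX, UVW, UVY, VWX, VXY

so the chain groups are C_0 ≅ Z^10, C_1 ≅ Z^16, C_2 ≅ Z^6.

Boundary ∂_1: C_1 → C_0 sends each edge [p,q] (with p < q) to q − p. For instance
  ∂UV = V − U.
The 10×16 boundary matrix has rank 9 and Smith normal form diag(1,1,1,1,1,1,1,1,1).

∂_2: C_2 → C_1 sends each 2-simplex [p,q,r] to [q,r] − [p,r] + [p,q]. For instance
  ∂RVX = VX − RX + RV,
  ∂UVW = VW − UW + UV.
This gives a 16×6 integer matrix of rank 6; reducing to Smith normal form yields diagonal entries (1,1,1,1,1,1).

Now H_k = ker ∂_k / im ∂_{k+1}, so:

  H_0: rank C_0 − rank ∂_1 = 10 − 9 = 1, and the invariant factors of ∂_1 are all 1, so H_0 = Z.
  H_1: rank ker ∂_1 − rank ∂_2 = (16 − 9) − 6 = 1, and the invariant factors of ∂_2 are all 1, so H_1 = Z.
  H_2: rank ker ∂_2 − rank ∂_3 = (6 − 6) − 0 = 0, and there is no ∂_3, so H_2 = 0.

As a check, the Euler characteristic is 10 − 16 + 6 = 0, which agrees with 1 − 1 + 0 = 0.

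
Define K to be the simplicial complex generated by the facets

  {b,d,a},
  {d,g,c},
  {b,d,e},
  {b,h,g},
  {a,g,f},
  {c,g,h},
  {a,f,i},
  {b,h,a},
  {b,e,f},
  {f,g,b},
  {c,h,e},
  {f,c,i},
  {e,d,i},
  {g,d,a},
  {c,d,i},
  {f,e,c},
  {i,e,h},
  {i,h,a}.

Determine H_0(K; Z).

Order the vertices as a < b < c < d < e < f < g < h < i. Listing each simplex with vertices in this order, K has dimension 2 with simplices:

  0-simplices (9): a, b, c, d, e, f, g, h, i
  1-simplices (27): ab, ad, af, ag, ah, ai, bd, be, bf, bg, bh, cd, ce, cf, cg, ch, ci, de, dg, di, ef, eh, ei, fg, fi, gh, hi
  2-simplices (18): abd, abh, adg, afg, afi, ahi, bde, bef, bfg, bgh, cdg, cdi, cef, ceh, cfi, cgh, dei, ehi

Hence C_0 ≅ Z^9, C_1 ≅ Z^27, C_2 ≅ Z^18.

Boundary ∂_1: C_1 → C_0 maps an edge to its endpoints' difference, ∂[p,q] = q − p. For instance
  ∂ch = h − c.
The 9×27 boundary matrix has rank 8 and Smith normal form diag(1,1,1,1,1,1,1,1).

Boundary ∂_2: C_2 → C_1 maps a triangle to the signed sum of its edges. For instance
  ∂bde = de − be + bd,
  ∂ehi = hi − ei + eh.
The 27×18 boundary matrix has rank 18 and Smith normal form diag(1,1,1,1,1,1,1,1,1,1,1,1,1,1,1,1,1,2).

From H_k ≅ ker(∂_k) / im(∂_{k+1}) we obtain:

  H_0: rank C_0 − rank ∂_1 = 9 − 8 = 1, and the invariant factors of ∂_1 are all 1, so H_0 = Z.

(K is a triangulation of the Klein bottle.)

H_0 ≅ Z.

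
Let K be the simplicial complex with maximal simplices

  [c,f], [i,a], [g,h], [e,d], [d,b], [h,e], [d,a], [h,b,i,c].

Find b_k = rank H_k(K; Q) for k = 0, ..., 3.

Order the vertices as a < b < c < d < e < f < g < h < i. Listing each simplex with vertices in this order, K has dimension 3 with simplices:

  0-simplices (9): a, b, c, d, e, f, g, h, i
  1-simplices (13): ad, ai, bc, bd, bh, bi, cf, ch, ci, de, eh, gh, hi
  2-simplices (4): bch, bci, bhi, chi
  3-simplices (1): bchi

so the chain groups are C_0 ≅ Z^9, C_1 ≅ Z^13, C_2 ≅ Z^4, C_3 ≅ Z^1.

The boundary map ∂_1: C_1 → C_0 sends each edge [p,q] (with p < q) to q − p. For instance
  ∂ad = d − a.
The resulting 9×13 matrix has rank 8, and its Smith normal form has invariant factors (1,1,1,1,1,1,1,1).

∂_2: C_2 → C_1 sends each 2-simplex [p,q,r] to [q,r] − [p,r] + [p,q]. For instance
  ∂bch = ch − bh + bc,
  ∂bhi = hi − bi + bh.
The resulting 13×4 matrix has rank 3, and its Smith normal form has invariant factors (1,1,1).

∂_3: C_3 → C_2 sends each 3-simplex σ to the alternating sum Σ_i (−1)^i (σ with its i-th vertex removed). For instance
  ∂bchi = chi − bhi + bci − bch.
The resulting 4×1 matrix has rank 1, and its Smith normal form has invariant factors (1).

From H_k ≅ ker(∂_k) / im(∂_{k+1}) we obtain:

  H_0: rank C_0 − rank ∂_1 = 9 − 8 = 1, and the invariant factors of ∂_1 are all 1, so H_0 = Z.
  H_1: rank ker ∂_1 − rank ∂_2 = (13 − 8) − 3 = 2, and the invariant factors of ∂_2 are all 1, so H_1 = Z^2.
  H_2: rank ker ∂_2 − rank ∂_3 = (4 − 3) − 1 = 0, and the invariant factors of ∂_3 are all 1, so H_2 = 0.
  H_3: rank ker ∂_3 − rank ∂_4 = (1 − 1) − 0 = 0, and there is no ∂_4, so H_3 = 0.

As a check, the Euler characteristic is 9 − 13 + 4 − 1 = -1, which agrees with 1 − 2 + 0 − 0 = -1.

Hence the Betti numbers are b_0 = 1, b_1 = 2, b_2 = 0, b_3 = 0.

b_0 = 1, b_1 = 2, b_2 = 0, b_3 = 0.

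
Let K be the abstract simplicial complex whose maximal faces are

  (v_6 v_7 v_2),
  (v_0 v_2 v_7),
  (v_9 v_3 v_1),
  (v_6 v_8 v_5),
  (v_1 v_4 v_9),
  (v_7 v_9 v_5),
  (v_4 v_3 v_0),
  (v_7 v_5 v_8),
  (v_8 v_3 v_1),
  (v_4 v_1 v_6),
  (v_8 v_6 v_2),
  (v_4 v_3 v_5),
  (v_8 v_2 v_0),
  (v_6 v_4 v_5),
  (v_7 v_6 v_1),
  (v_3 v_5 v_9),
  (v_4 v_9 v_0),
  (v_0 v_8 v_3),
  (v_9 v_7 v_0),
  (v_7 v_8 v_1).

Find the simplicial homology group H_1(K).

H_1 ≅ Z ⊕ Z/2Z.

Take the total order v_0 < v_1 < v_2 < v_3 < v_4 < v_5 < v_6 < v_7 < v_8 < v_9 on the vertex set. Then K (dimension 2) consists of the simplices:

  0-simplices (10): [v_0], [v_1], [v_2], [v_3], [v_4], [v_5], [v_6], [v_7], [v_8], [v_9]
  1-simplices (30): (30 of them)
  2-simplices (20): (20 of them)

Hence C_0 ≅ Z^10, C_1 ≅ Z^30, C_2 ≅ Z^20.

∂_1: C_1 → C_0 maps an edge to its endpoints' difference, ∂[p,q] = q − p. For instance
  ∂[v_6,v_7] = [v_7] − [v_6].
This gives a 10×30 integer matrix of rank 9; reducing to Smith normal form yields diagonal entries (1,1,1,1,1,1,1,1,1).

The boundary map ∂_2: C_2 → C_1 maps a triangle to the signed sum of its edges. For instance
  ∂[v_1,v_6,v_7] = [v_6,v_7] − [v_1,v_7] + [v_1,v_6],
  ∂[v_0,v_7,v_9] = [v_7,v_9] − [v_0,v_9] + [v_0,v_7].
This gives a 30×20 integer matrix of rank 20; reducing to Smith normal form yields diagonal entries (1,1,1,1,1,1,1,1,1,1,1,1,1,1,1,1,1,1,1,2).

Reading off H_k = ker ∂_k / im ∂_{k+1}:

  H_1: rank ker ∂_1 − rank ∂_2 = (30 − 9) − 20 = 1, and ∂_2 has invariant factor 2 > 1, so H_1 = Z ⊕ Z/2Z.

(K is a triangulation of the Klein bottle.)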